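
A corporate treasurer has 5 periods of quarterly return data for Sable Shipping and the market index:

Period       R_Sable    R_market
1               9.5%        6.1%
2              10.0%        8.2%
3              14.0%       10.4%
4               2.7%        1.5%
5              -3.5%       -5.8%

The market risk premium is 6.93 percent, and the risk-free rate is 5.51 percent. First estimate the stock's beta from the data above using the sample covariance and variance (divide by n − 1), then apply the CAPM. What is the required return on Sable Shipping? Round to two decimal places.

12.91%

Mean R_i = (9.5 + 10.0 + 14.0 + 2.7 − 3.5) / 5 = 6.5400%
Mean R_m = (6.1 + 8.2 + 10.4 + 1.5 − 5.8) / 5 = 4.0800%
Σ(R_i − R̄_i)(R_m − R̄_m) = 176.4840  ⇒  Cov = 176.4840 / 4 = 44.1210
Σ(R_m − R̄_m)² = 165.2680  ⇒  Var(R_m) = 165.2680 / 4 = 41.3170
β = Cov / Var(R_m) = 44.1210 / 41.3170 = 1.0679
E(R) = R_f + β × MRP = 5.51% + 1.0679 × 6.93% = 12.91%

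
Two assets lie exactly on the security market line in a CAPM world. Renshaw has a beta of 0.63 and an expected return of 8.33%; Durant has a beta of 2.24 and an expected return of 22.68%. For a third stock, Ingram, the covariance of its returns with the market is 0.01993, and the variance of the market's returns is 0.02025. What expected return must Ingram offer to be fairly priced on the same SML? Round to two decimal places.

11.49%

MRP = (22.68% − 8.33%) / (2.24 − 0.63) = 8.9130%
R_f = 8.33% − 0.63 × 8.9130% = 2.7148%
β_Ingram = Cov / Var(R_m) = 0.01993 / 0.02025 = 0.9842
E(R_Ingram) = R_f + β × MRP = 2.7148% + 0.9842 × 8.9130% = 11.49%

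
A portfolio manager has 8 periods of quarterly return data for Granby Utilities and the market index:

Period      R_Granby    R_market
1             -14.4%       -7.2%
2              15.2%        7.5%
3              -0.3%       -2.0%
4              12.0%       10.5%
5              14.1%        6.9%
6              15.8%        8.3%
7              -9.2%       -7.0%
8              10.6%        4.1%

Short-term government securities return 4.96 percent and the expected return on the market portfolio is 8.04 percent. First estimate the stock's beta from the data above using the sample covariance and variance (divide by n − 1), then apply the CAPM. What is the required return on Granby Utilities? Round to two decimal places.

9.95%

Mean R_i = (-14.4 + 15.2 − 0.3 + 12.0 + 14.1 + 15.8 − 9.2 + 10.6) / 8 = 5.4750%
Mean R_m = (-7.2 + 7.5 − 2.0 + 10.5 + 6.9 + 8.3 − 7.0 + 4.1) / 8 = 2.6375%
Σ(R_i − R̄_i)(R_m − R̄_m) = 565.0475  ⇒  Cov = 565.0475 / 7 = 80.7211
Σ(R_m − R̄_m)² = 348.9988  ⇒  Var(R_m) = 348.9988 / 7 = 49.8570
β = Cov / Var(R_m) = 80.7211 / 49.8570 = 1.6191
MRP = 8.04% − 4.96% = 3.08%
E(R) = R_f + β × MRP = 4.96% + 1.6191 × 3.08% = 9.95%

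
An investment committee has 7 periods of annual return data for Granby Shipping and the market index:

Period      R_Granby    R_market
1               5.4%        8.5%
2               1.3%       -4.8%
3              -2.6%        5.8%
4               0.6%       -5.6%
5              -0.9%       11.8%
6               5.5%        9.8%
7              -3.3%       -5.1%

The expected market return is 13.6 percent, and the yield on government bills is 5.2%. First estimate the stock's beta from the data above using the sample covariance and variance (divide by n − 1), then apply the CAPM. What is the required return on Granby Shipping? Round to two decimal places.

Mean R_i = (5.4 + 1.3 − 2.6 + 0.6 − 0.9 + 5.5 − 3.3) / 7 = 0.8571%
Mean R_m = (8.5 − 4.8 + 5.8 − 5.6 + 11.8 + 9.8 − 5.1) / 7 = 2.9143%
Σ(R_i − R̄_i)(R_m − R̄_m) = 63.8443  ⇒  Cov = 63.8443 / 6 = 10.6407
Σ(R_m − R̄_m)² = 362.1286  ⇒  Var(R_m) = 362.1286 / 6 = 60.3548
β = Cov / Var(R_m) = 10.6407 / 60.3548 = 0.1763
MRP = 13.6% − 5.2% = 8.40%
E(R) = R_f + β × MRP = 5.2% + 0.1763 × 8.4% = 6.68%

6.68%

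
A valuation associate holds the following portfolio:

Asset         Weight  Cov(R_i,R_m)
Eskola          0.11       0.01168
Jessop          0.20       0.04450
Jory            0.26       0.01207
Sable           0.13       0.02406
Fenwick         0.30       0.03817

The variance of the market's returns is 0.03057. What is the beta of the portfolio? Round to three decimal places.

0.913

β_Eskola = 0.01168 / 0.03057 = 0.3821
β_Jessop = 0.04450 / 0.03057 = 1.4557
β_Jory = 0.01207 / 0.03057 = 0.3948
β_Sable = 0.02406 / 0.03057 = 0.7870
β_Fenwick = 0.03817 / 0.03057 = 1.2486
β_P = Σ w_i β_i = 0.11×0.3821 + 0.20×1.4557 + 0.26×0.3948 + 0.13×0.7870 + 0.30×1.2486 = 0.9127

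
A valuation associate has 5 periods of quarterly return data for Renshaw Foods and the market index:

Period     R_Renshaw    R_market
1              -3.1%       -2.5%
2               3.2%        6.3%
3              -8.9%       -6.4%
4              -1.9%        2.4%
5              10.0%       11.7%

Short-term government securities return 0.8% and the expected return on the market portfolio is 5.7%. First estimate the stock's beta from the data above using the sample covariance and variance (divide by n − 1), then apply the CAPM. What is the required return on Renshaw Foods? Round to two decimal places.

5.60%

Mean R_i = (-3.1 + 3.2 − 8.9 − 1.9 + 10.0) / 5 = -0.1400%
Mean R_m = (-2.5 + 6.3 − 6.4 + 2.4 + 11.7) / 5 = 2.3000%
Σ(R_i − R̄_i)(R_m − R̄_m) = 198.9200  ⇒  Cov = 198.9200 / 4 = 49.7300
Σ(R_m − R̄_m)² = 203.1000  ⇒  Var(R_m) = 203.1000 / 4 = 50.7750
β = Cov / Var(R_m) = 49.7300 / 50.7750 = 0.9794
MRP = 5.7% − 0.8% = 4.90%
E(R) = R_f + β × MRP = 0.8% + 0.9794 × 4.9% = 5.60%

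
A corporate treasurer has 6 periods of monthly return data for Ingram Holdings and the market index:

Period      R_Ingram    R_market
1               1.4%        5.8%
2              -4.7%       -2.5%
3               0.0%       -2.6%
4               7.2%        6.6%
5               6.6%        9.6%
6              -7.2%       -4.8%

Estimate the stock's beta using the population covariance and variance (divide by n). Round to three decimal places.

0.877

Mean R_i = (1.4 − 4.7 + 0.0 + 7.2 + 6.6 − 7.2) / 6 = 0.5500%
Mean R_m = (5.8 − 2.5 − 2.6 + 6.6 + 9.6 − 4.8) / 6 = 2.0167%
Σ(R_i − R̄_i)(R_m − R̄_m) = 158.6550  ⇒  Cov = 158.6550 / 6 = 26.4425
Σ(R_m − R̄_m)² = 181.0083  ⇒  Var(R_m) = 181.0083 / 6 = 30.1681
β = Cov / Var(R_m) = 26.4425 / 30.1681 = 0.8765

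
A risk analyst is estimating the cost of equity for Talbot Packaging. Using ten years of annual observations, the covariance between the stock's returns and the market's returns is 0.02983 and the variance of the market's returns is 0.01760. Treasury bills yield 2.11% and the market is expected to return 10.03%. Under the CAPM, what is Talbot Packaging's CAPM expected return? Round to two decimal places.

β = Cov(R_i, R_m) / Var(R_m) = 0.02983 / 0.01760 = 1.6949
MRP = 10.03% − 2.11% = 7.92%
E(R) = R_f + β × MRP = 2.11% + 1.6949 × 7.92% = 15.53%

15.53%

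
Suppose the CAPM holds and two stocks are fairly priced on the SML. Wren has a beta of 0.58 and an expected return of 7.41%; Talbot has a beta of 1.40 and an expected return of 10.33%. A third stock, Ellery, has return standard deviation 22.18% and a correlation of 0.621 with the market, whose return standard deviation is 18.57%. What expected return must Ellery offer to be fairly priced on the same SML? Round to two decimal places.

MRP = (10.33% − 7.41%) / (1.40 − 0.58) = 3.5610%
R_f = 7.41% − 0.58 × 3.5610% = 5.3446%
β_Ellery = ρ·σ_i/σ_m = 0.621 × 22.18 / 18.57 = 0.7417
E(R_Ellery) = R_f + β × MRP = 5.3446% + 0.7417 × 3.5610% = 7.99%

7.99%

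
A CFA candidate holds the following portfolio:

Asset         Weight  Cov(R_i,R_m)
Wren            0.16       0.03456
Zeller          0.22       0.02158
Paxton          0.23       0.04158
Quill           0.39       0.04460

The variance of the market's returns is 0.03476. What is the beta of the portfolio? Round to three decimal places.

1.071

β_Wren = 0.03456 / 0.03476 = 0.9942
β_Zeller = 0.02158 / 0.03476 = 0.6208
β_Paxton = 0.04158 / 0.03476 = 1.1962
β_Quill = 0.04460 / 0.03476 = 1.2831
β_P = Σ w_i β_i = 0.16×0.9942 + 0.22×0.6208 + 0.23×1.1962 + 0.39×1.2831 = 1.0712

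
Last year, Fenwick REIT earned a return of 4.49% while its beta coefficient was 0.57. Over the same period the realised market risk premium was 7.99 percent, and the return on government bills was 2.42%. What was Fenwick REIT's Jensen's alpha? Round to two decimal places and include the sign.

-2.48%

CAPM benchmark = R_f + β(R_m − R_f) = 2.42% + 0.57 × 7.99% = 6.9743%
α = actual − benchmark = 4.49% − 6.9743% = -2.48%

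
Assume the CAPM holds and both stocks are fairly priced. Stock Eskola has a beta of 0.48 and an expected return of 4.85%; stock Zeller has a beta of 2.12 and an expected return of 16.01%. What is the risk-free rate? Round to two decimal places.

1.58%

Both satisfy E(R) = R_f + β·MRP, so the slope of the SML is
MRP = (16.01% − 4.85%) / (2.12 − 0.48) = 11.16% / 1.64 = 6.8049%
R_f = E(R_Eskola) − β_Eskola·MRP = 4.85% − 0.48 × 6.8049% = 1.5836%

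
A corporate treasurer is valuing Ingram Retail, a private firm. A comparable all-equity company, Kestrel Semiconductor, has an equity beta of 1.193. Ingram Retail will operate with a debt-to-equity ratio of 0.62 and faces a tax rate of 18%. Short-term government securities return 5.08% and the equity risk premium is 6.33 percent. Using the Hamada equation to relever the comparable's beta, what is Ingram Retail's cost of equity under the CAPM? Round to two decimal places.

16.47%

β_L = β_U × [1 + (1 − t)(D/E)] = 1.193 × [1 + (1 − 0.18) × 0.62]
    = 1.193 × [1 + 0.82 × 0.62] = 1.193 × 1.5084 = 1.7995
E(R) = R_f + β_L × MRP = 5.08% + 1.7995 × 6.33% = 16.47%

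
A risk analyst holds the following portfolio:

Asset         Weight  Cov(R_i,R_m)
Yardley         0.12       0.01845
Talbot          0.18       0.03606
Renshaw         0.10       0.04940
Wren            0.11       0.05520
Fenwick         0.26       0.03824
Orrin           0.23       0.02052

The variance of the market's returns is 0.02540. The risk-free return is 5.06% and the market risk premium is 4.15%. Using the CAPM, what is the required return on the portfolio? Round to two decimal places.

10.68%

β_Yardley = 0.01845 / 0.02540 = 0.7264
β_Talbot = 0.03606 / 0.02540 = 1.4197
β_Renshaw = 0.04940 / 0.02540 = 1.9449
β_Wren = 0.05520 / 0.02540 = 2.1732
β_Fenwick = 0.03824 / 0.02540 = 1.5055
β_Orrin = 0.02052 / 0.02540 = 0.8079
β_P = Σ w_i β_i = 0.12×0.7264 + 0.18×1.4197 + 0.10×1.9449 + 0.11×2.1732 + 0.26×1.5055 + 0.23×0.8079 = 1.3535
E(R_P) = R_f + β_P × MRP = 5.06% + 1.3535 × 4.15% = 10.68%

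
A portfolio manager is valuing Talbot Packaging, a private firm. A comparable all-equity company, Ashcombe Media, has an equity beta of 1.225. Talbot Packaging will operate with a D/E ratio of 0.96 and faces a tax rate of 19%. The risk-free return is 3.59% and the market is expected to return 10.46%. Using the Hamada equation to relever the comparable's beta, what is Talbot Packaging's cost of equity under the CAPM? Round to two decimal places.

β_L = β_U × [1 + (1 − t)(D/E)] = 1.225 × [1 + (1 − 0.19) × 0.96]
    = 1.225 × [1 + 0.81 × 0.96] = 1.225 × 1.7776 = 2.1776
MRP = 10.46% − 3.59% = 6.87%
E(R) = R_f + β_L × MRP = 3.59% + 2.1776 × 6.87% = 18.55%

18.55%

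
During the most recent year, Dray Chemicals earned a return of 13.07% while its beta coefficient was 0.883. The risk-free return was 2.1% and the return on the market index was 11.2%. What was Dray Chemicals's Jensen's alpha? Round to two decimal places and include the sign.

+2.93%

Market excess return = 11.2% − 2.1% = 9.10%
CAPM benchmark = R_f + β(R_m − R_f) = 2.1% + 0.883 × 9.1% = 10.1353%
α = actual − benchmark = 13.07% − 10.1353% = +2.93%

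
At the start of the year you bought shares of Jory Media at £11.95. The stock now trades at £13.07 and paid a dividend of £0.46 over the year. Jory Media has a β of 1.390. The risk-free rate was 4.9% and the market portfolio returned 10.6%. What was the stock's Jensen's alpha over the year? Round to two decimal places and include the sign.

+0.40%

Realised HPR = (P1 + D1 − P0) / P0 = (13.07 + 0.46 − 11.95) / 11.95 = 1.58 / 11.95 = 13.2218%
MRP = 10.6% − 4.9% = 5.70%
CAPM required = R_f + β·MRP = 4.9% + 1.390 × 5.7% = 12.8230%
α = realised − required = 13.2218% − 12.8230% = +0.40%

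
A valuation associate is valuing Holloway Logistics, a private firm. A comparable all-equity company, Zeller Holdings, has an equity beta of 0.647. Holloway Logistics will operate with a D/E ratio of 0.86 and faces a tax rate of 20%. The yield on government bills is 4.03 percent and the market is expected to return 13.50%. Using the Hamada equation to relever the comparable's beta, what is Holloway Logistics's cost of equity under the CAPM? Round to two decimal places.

β_L = β_U × [1 + (1 − t)(D/E)] = 0.647 × [1 + (1 − 0.20) × 0.86]
    = 0.647 × [1 + 0.80 × 0.86] = 0.647 × 1.6880 = 1.0921
MRP = 13.50% − 4.03% = 9.47%
E(R) = R_f + β_L × MRP = 4.03% + 1.0921 × 9.47% = 14.37%

14.37%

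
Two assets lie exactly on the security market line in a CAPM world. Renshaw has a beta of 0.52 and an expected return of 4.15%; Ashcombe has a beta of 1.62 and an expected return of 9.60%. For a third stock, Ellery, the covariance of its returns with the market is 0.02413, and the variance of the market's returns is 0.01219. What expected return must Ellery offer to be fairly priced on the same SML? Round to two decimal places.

11.38%

MRP = (9.60% − 4.15%) / (1.62 − 0.52) = 4.9545%
R_f = 4.15% − 0.52 × 4.9545% = 1.5737%
β_Ellery = Cov / Var(R_m) = 0.02413 / 0.01219 = 1.9795
E(R_Ellery) = R_f + β × MRP = 1.5737% + 1.9795 × 4.9545% = 11.38%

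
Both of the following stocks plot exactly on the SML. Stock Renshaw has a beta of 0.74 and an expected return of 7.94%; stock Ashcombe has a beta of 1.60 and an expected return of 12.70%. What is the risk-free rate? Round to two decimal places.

3.84%

Both satisfy E(R) = R_f + β·MRP, so the slope of the SML is
MRP = (12.70% − 7.94%) / (1.60 − 0.74) = 4.76% / 0.86 = 5.5349%
R_f = E(R_Renshaw) − β_Renshaw·MRP = 7.94% − 0.74 × 5.5349% = 3.8442%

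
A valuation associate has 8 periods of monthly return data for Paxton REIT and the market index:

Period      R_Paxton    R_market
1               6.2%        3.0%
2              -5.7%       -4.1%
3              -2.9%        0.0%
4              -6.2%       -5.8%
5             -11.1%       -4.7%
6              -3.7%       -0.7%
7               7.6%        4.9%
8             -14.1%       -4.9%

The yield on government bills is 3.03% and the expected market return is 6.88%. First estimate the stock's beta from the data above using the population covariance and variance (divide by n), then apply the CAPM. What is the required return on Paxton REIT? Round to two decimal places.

Mean R_i = (6.2 − 5.7 − 2.9 − 6.2 − 11.1 − 3.7 + 7.6 − 14.1) / 8 = -3.7375%
Mean R_m = (3.0 − 4.1 + 0.0 − 5.8 − 4.7 − 0.7 + 4.9 − 4.9) / 8 = -1.5375%
Σ(R_i − R̄_i)(R_m − R̄_m) = 193.0488  ⇒  Cov = 193.0488 / 8 = 24.1311
Σ(R_m − R̄_m)² = 111.1388  ⇒  Var(R_m) = 111.1388 / 8 = 13.8924
β = Cov / Var(R_m) = 24.1311 / 13.8924 = 1.7370
MRP = 6.88% − 3.03% = 3.85%
E(R) = R_f + β × MRP = 3.03% + 1.7370 × 3.85% = 9.72%

9.72%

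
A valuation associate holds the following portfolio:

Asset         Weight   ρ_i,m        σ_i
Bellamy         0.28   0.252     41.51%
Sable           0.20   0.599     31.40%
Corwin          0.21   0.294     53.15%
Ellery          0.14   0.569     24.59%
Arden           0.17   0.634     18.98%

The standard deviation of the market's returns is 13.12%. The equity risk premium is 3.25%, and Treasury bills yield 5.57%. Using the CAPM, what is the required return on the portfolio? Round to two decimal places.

β_Bellamy = 0.252 × 41.51% / 13.12% = 0.7973
β_Sable = 0.599 × 31.40% / 13.12% = 1.4336
β_Corwin = 0.294 × 53.15% / 13.12% = 1.1910
β_Ellery = 0.569 × 24.59% / 13.12% = 1.0664
β_Arden = 0.634 × 18.98% / 13.12% = 0.9172
β_P = Σ w_i β_i = 0.28×0.7973 + 0.20×1.4336 + 0.21×1.1910 + 0.14×1.0664 + 0.17×0.9172 = 1.0653
E(R_P) = R_f + β_P × MRP = 5.57% + 1.0653 × 3.25% = 9.03%

9.03%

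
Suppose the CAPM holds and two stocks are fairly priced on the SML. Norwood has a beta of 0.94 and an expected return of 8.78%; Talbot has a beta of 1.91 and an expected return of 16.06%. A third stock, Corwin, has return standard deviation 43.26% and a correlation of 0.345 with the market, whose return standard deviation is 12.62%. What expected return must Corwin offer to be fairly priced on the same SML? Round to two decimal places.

MRP = (16.06% − 8.78%) / (1.91 − 0.94) = 7.5052%
R_f = 8.78% − 0.94 × 7.5052% = 1.7251%
β_Corwin = ρ·σ_i/σ_m = 0.345 × 43.26 / 12.62 = 1.1826
E(R_Corwin) = R_f + β × MRP = 1.7251% + 1.1826 × 7.5052% = 10.60%

10.60%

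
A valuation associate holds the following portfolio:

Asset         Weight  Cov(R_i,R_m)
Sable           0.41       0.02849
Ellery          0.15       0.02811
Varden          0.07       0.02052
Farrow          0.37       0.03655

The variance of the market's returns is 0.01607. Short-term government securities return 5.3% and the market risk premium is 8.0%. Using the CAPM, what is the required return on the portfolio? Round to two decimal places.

β_Sable = 0.02849 / 0.01607 = 1.7729
β_Ellery = 0.02811 / 0.01607 = 1.7492
β_Varden = 0.02052 / 0.01607 = 1.2769
β_Farrow = 0.03655 / 0.01607 = 2.2744
β_P = Σ w_i β_i = 0.41×1.7729 + 0.15×1.7492 + 0.07×1.2769 + 0.37×2.2744 = 1.9202
E(R_P) = R_f + β_P × MRP = 5.3% + 1.9202 × 8.0% = 20.66%

20.66%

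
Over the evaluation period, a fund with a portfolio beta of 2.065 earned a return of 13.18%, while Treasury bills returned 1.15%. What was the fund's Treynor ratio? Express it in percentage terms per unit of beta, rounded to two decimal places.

Treynor = (R_P − R_f) / β_P = (13.18% − 1.15%) / 2.0650 = 12.03% / 2.0650 = 5.83%

5.83%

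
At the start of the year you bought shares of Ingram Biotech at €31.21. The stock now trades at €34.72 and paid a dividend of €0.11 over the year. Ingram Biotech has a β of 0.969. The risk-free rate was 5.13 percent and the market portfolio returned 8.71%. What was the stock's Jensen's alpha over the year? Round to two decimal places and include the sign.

Realised HPR = (P1 + D1 − P0) / P0 = (34.72 + 0.11 − 31.21) / 31.21 = 3.62 / 31.21 = 11.5988%
MRP = 8.71% − 5.13% = 3.58%
CAPM required = R_f + β·MRP = 5.13% + 0.969 × 3.58% = 8.59902%
α = realised − required = 11.5988% − 8.59902% = +3.00%

+3.00%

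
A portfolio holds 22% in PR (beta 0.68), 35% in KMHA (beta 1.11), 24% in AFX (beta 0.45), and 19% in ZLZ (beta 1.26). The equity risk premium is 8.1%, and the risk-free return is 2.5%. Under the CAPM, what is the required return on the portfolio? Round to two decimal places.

9.67%

β_P = Σ w_i β_i = 0.22×0.68 + 0.35×1.11 + 0.24×0.45 + 0.19×1.26 = 0.8855
E(R_P) = R_f + β_P × MRP = 2.5% + 0.8855 × 8.1% = 9.67%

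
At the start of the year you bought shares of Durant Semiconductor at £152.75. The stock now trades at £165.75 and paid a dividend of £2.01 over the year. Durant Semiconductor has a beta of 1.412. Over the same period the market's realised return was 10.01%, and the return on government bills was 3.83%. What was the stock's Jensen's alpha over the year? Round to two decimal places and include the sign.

-2.73%

Realised HPR = (P1 + D1 − P0) / P0 = (165.75 + 2.01 − 152.75) / 152.75 = 15.01 / 152.75 = 9.8265%
MRP = 10.01% − 3.83% = 6.18%
CAPM required = R_f + β·MRP = 3.83% + 1.412 × 6.18% = 12.55616%
α = realised − required = 9.8265% − 12.55616% = -2.73%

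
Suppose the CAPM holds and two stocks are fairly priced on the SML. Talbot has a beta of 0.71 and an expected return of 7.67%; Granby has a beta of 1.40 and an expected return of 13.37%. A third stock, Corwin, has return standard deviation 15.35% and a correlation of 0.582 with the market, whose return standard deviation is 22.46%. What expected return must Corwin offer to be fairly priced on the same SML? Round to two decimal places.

5.09%

MRP = (13.37% − 7.67%) / (1.40 − 0.71) = 8.2609%
R_f = 7.67% − 0.71 × 8.2609% = 1.8048%
β_Corwin = ρ·σ_i/σ_m = 0.582 × 15.35 / 22.46 = 0.3978
E(R_Corwin) = R_f + β × MRP = 1.8048% + 0.3978 × 8.2609% = 5.09%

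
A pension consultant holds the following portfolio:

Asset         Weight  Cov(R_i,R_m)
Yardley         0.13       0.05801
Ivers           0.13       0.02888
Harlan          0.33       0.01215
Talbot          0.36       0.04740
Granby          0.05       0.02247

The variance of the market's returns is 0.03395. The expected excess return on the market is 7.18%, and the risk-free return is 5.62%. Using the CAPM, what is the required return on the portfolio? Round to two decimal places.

β_Yardley = 0.05801 / 0.03395 = 1.7087
β_Ivers = 0.02888 / 0.03395 = 0.8507
β_Harlan = 0.01215 / 0.03395 = 0.3579
β_Talbot = 0.04740 / 0.03395 = 1.3962
β_Granby = 0.02247 / 0.03395 = 0.6619
β_P = Σ w_i β_i = 0.13×1.7087 + 0.13×0.8507 + 0.33×0.3579 + 0.36×1.3962 + 0.05×0.6619 = 0.9866
E(R_P) = R_f + β_P × MRP = 5.62% + 0.9866 × 7.18% = 12.70%

12.70%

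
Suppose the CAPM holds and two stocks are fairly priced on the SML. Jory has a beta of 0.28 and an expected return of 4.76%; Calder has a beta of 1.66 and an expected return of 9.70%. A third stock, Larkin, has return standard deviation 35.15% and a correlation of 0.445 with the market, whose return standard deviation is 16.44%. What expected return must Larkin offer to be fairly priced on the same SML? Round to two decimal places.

MRP = (9.70% − 4.76%) / (1.66 − 0.28) = 3.5797%
R_f = 4.76% − 0.28 × 3.5797% = 3.7577%
β_Larkin = ρ·σ_i/σ_m = 0.445 × 35.15 / 16.44 = 0.9514
E(R_Larkin) = R_f + β × MRP = 3.7577% + 0.9514 × 3.5797% = 7.16%

7.16%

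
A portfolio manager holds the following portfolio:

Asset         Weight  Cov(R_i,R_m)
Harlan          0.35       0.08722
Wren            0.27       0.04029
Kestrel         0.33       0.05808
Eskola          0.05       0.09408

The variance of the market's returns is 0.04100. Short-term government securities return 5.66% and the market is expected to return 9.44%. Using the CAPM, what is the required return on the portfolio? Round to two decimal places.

β_Harlan = 0.08722 / 0.04100 = 2.1273
β_Wren = 0.04029 / 0.04100 = 0.9827
β_Kestrel = 0.05808 / 0.04100 = 1.4166
β_Eskola = 0.09408 / 0.04100 = 2.2946
β_P = Σ w_i β_i = 0.35×2.1273 + 0.27×0.9827 + 0.33×1.4166 + 0.05×2.2946 = 1.5921
MRP = 9.44% − 5.66% = 3.78%
E(R_P) = R_f + β_P × MRP = 5.66% + 1.5921 × 3.78% = 11.68%

11.68%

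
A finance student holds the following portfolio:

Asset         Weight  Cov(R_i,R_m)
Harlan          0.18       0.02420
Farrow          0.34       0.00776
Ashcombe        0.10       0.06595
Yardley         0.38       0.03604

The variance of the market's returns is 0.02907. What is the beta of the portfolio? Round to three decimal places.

β_Harlan = 0.02420 / 0.02907 = 0.8325
β_Farrow = 0.00776 / 0.02907 = 0.2669
β_Ashcombe = 0.06595 / 0.02907 = 2.2687
β_Yardley = 0.03604 / 0.02907 = 1.2398
β_P = Σ w_i β_i = 0.18×0.8325 + 0.34×0.2669 + 0.10×2.2687 + 0.38×1.2398 = 0.9386

0.939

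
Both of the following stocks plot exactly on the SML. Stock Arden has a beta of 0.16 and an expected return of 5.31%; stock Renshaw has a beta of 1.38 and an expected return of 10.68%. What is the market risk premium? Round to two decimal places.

4.40%

Both satisfy E(R) = R_f + β·MRP, so the slope of the SML is
MRP = (10.68% − 5.31%) / (1.38 − 0.16) = 5.37% / 1.22 = 4.4016%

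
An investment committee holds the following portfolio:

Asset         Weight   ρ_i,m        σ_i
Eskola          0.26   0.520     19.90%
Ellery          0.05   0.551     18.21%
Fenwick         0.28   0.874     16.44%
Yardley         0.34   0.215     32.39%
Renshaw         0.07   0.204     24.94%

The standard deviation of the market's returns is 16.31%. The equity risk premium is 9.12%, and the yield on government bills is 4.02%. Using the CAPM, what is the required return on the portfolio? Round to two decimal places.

β_Eskola = 0.520 × 19.90% / 16.31% = 0.6345
β_Ellery = 0.551 × 18.21% / 16.31% = 0.6152
β_Fenwick = 0.874 × 16.44% / 16.31% = 0.8810
β_Yardley = 0.215 × 32.39% / 16.31% = 0.4270
β_Renshaw = 0.204 × 24.94% / 16.31% = 0.3119
β_P = Σ w_i β_i = 0.26×0.6345 + 0.05×0.6152 + 0.28×0.8810 + 0.34×0.4270 + 0.07×0.3119 = 0.6094
E(R_P) = R_f + β_P × MRP = 4.02% + 0.6094 × 9.12% = 9.58%

9.58%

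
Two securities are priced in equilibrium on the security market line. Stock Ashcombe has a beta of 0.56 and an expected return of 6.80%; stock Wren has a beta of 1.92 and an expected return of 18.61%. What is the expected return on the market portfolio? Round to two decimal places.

Both satisfy E(R) = R_f + β·MRP, so the slope of the SML is
MRP = (18.61% − 6.80%) / (1.92 − 0.56) = 11.81% / 1.36 = 8.6838%
R_f = E(R_Ashcombe) − β_Ashcombe·MRP = 6.80% − 0.56 × 8.6838% = 1.9371%
E(R_m) = R_f + MRP = 1.9371% + 8.6838% = 10.62%

10.62%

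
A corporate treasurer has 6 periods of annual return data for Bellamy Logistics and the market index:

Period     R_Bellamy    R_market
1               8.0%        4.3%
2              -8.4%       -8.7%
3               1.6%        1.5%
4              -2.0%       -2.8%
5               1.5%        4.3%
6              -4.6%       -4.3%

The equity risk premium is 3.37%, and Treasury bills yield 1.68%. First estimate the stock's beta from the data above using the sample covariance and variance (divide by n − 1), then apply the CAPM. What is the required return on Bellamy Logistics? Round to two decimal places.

5.10%

Mean R_i = (8.0 − 8.4 + 1.6 − 2.0 + 1.5 − 4.6) / 6 = -0.6500%
Mean R_m = (4.3 − 8.7 + 1.5 − 2.8 + 4.3 − 4.3) / 6 = -0.9500%
Σ(R_i − R̄_i)(R_m − R̄_m) = 138.0050  ⇒  Cov = 138.0050 / 5 = 27.6010
Σ(R_m − R̄_m)² = 135.8350  ⇒  Var(R_m) = 135.8350 / 5 = 27.1670
β = Cov / Var(R_m) = 27.6010 / 27.1670 = 1.0160
E(R) = R_f + β × MRP = 1.68% + 1.0160 × 3.37% = 5.10%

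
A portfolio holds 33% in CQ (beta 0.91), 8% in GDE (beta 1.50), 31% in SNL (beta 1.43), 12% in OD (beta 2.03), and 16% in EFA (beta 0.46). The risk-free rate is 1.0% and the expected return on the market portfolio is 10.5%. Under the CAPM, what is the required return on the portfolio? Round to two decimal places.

12.22%

β_P = Σ w_i β_i = 0.33×0.91 + 0.08×1.50 + 0.31×1.43 + 0.12×2.03 + 0.16×0.46 = 1.1808
MRP = 10.5% − 1.0% = 9.50%
E(R_P) = R_f + β_P × MRP = 1.0% + 1.1808 × 9.5% = 12.22%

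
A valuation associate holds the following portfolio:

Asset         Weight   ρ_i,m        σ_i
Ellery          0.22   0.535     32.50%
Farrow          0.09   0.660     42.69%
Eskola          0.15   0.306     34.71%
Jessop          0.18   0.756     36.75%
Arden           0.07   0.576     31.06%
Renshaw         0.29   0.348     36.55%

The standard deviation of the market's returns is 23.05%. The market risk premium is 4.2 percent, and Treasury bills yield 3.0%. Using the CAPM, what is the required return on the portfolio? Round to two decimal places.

6.26%

β_Ellery = 0.535 × 32.50% / 23.05% = 0.7543
β_Farrow = 0.660 × 42.69% / 23.05% = 1.2224
β_Eskola = 0.306 × 34.71% / 23.05% = 0.4608
β_Jessop = 0.756 × 36.75% / 23.05% = 1.2053
β_Arden = 0.576 × 31.06% / 23.05% = 0.7762
β_Renshaw = 0.348 × 36.55% / 23.05% = 0.5518
β_P = Σ w_i β_i = 0.22×0.7543 + 0.09×1.2224 + 0.15×0.4608 + 0.18×1.2053 + 0.07×0.7762 + 0.29×0.5518 = 0.7764
E(R_P) = R_f + β_P × MRP = 3.0% + 0.7764 × 4.2% = 6.26%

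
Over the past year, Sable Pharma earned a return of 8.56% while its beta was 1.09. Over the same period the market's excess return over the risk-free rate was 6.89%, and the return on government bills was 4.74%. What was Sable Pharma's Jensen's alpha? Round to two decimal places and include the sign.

CAPM benchmark = R_f + β(R_m − R_f) = 4.74% + 1.09 × 6.89% = 12.2501%
α = actual − benchmark = 8.56% − 12.2501% = -3.69%

-3.69%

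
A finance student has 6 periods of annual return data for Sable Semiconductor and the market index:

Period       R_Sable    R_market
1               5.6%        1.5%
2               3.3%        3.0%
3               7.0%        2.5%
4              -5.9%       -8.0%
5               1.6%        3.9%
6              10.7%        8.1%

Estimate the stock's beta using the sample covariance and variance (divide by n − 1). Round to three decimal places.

Mean R_i = (5.6 + 3.3 + 7.0 − 5.9 + 1.6 + 10.7) / 6 = 3.7167%
Mean R_m = (1.5 + 3.0 + 2.5 − 8.0 + 3.9 + 8.1) / 6 = 1.8333%
Σ(R_i − R̄_i)(R_m − R̄_m) = 135.0267  ⇒  Cov = 135.0267 / 5 = 27.0053
Σ(R_m − R̄_m)² = 142.1533  ⇒  Var(R_m) = 142.1533 / 5 = 28.4307
β = Cov / Var(R_m) = 27.0053 / 28.4307 = 0.9499

0.950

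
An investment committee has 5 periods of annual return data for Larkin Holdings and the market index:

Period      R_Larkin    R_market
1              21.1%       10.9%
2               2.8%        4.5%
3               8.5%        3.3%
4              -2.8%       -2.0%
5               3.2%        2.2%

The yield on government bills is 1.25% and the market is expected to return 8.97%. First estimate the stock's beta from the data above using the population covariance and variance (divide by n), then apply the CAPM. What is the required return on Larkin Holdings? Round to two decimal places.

15.33%

Mean R_i = (21.1 + 2.8 + 8.5 − 2.8 + 3.2) / 5 = 6.5600%
Mean R_m = (10.9 + 4.5 + 3.3 − 2.0 + 2.2) / 5 = 3.7800%
Σ(R_i − R̄_i)(R_m − R̄_m) = 159.2960  ⇒  Cov = 159.2960 / 5 = 31.8592
Σ(R_m − R̄_m)² = 87.3480  ⇒  Var(R_m) = 87.3480 / 5 = 17.4696
β = Cov / Var(R_m) = 31.8592 / 17.4696 = 1.8237
MRP = 8.97% − 1.25% = 7.72%
E(R) = R_f + β × MRP = 1.25% + 1.8237 × 7.72% = 15.33%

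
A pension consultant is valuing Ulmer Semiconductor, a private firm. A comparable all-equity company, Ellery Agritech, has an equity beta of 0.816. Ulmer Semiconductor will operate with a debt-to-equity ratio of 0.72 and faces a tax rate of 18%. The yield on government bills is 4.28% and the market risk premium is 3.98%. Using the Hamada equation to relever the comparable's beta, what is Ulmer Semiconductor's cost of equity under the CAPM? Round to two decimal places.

β_L = β_U × [1 + (1 − t)(D/E)] = 0.816 × [1 + (1 − 0.18) × 0.72]
    = 0.816 × [1 + 0.82 × 0.72] = 0.816 × 1.5904 = 1.2978
E(R) = R_f + β_L × MRP = 4.28% + 1.2978 × 3.98% = 9.45%

9.45%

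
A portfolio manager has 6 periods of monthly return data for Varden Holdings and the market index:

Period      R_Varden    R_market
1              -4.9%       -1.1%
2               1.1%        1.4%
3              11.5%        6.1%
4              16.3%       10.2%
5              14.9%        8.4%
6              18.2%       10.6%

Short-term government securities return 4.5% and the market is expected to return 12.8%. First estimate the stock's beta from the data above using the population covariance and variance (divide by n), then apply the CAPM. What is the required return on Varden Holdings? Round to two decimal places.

20.41%

Mean R_i = (-4.9 + 1.1 + 11.5 + 16.3 + 14.9 + 18.2) / 6 = 9.5167%
Mean R_m = (-1.1 + 1.4 + 6.1 + 10.2 + 8.4 + 10.6) / 6 = 5.9333%
Σ(R_i − R̄_i)(R_m − R̄_m) = 222.6267  ⇒  Cov = 222.6267 / 6 = 37.1045
Σ(R_m − R̄_m)² = 116.1133  ⇒  Var(R_m) = 116.1133 / 6 = 19.3522
β = Cov / Var(R_m) = 37.1045 / 19.3522 = 1.9173
MRP = 12.8% − 4.5% = 8.30%
E(R) = R_f + β × MRP = 4.5% + 1.9173 × 8.3% = 20.41%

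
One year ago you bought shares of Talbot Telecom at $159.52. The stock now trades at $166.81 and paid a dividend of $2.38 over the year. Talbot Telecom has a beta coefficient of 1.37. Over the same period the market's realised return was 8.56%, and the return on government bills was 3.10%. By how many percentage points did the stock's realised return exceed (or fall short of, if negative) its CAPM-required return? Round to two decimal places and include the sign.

-4.52%

Realised HPR = (P1 + D1 − P0) / P0 = (166.81 + 2.38 − 159.52) / 159.52 = 9.67 / 159.52 = 6.0619%
MRP = 8.56% − 3.10% = 5.46%
CAPM required = R_f + β·MRP = 3.10% + 1.37 × 5.46% = 10.5802%
α = realised − required = 6.0619% − 10.5802% = -4.52%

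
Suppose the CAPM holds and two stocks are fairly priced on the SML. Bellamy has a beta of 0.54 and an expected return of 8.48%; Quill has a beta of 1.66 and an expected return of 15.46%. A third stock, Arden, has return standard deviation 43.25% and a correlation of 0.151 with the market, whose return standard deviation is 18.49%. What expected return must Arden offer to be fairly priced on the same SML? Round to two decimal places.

7.32%

MRP = (15.46% − 8.48%) / (1.66 − 0.54) = 6.2321%
R_f = 8.48% − 0.54 × 6.2321% = 5.1147%
β_Arden = ρ·σ_i/σ_m = 0.151 × 43.25 / 18.49 = 0.3532
E(R_Arden) = R_f + β × MRP = 5.1147% + 0.3532 × 6.2321% = 7.32%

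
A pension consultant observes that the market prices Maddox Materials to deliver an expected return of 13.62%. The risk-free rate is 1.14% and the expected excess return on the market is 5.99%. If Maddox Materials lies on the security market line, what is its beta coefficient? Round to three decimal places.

2.083

β = (E(R) − R_f) / MRP = (13.62% − 1.14%) / 5.99% = 12.48% / 5.99% = 2.083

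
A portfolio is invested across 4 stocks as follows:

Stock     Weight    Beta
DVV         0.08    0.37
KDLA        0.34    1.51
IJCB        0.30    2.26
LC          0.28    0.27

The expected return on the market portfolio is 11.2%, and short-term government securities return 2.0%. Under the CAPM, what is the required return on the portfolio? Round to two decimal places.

13.93%

β_P = Σ w_i β_i = 0.08×0.37 + 0.34×1.51 + 0.30×2.26 + 0.28×0.27 = 1.2966
MRP = 11.2% − 2.0% = 9.20%
E(R_P) = R_f + β_P × MRP = 2.0% + 1.2966 × 9.2% = 13.93%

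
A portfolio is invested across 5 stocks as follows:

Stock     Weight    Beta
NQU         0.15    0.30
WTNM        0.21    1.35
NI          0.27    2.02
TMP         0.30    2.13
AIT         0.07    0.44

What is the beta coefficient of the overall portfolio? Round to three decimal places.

1.544

β_P = Σ w_i β_i = 0.15×0.30 + 0.21×1.35 + 0.27×2.02 + 0.30×2.13 + 0.07×0.44 = 1.5437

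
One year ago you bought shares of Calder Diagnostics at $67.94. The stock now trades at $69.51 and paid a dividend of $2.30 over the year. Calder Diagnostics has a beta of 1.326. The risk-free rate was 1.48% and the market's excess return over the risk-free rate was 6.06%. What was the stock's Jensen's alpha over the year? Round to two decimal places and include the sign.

-3.82%

Realised HPR = (P1 + D1 − P0) / P0 = (69.51 + 2.30 − 67.94) / 67.94 = 3.87 / 67.94 = 5.6962%
CAPM required = R_f + β·MRP = 1.48% + 1.326 × 6.06% = 9.51556%
α = realised − required = 5.6962% − 9.51556% = -3.82%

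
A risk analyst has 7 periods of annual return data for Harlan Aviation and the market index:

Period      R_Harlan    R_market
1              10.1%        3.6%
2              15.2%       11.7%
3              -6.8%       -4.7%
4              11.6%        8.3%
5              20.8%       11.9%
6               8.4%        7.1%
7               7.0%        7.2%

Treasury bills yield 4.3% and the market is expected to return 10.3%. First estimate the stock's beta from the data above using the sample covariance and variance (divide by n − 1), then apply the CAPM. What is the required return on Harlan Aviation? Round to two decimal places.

12.73%

Mean R_i = (10.1 + 15.2 − 6.8 + 11.6 + 20.8 + 8.4 + 7.0) / 7 = 9.4714%
Mean R_m = (3.6 + 11.7 − 4.7 + 8.3 + 11.9 + 7.1 + 7.2) / 7 = 6.4429%
Σ(R_i − R̄_i)(R_m − R̄_m) = 272.8386  ⇒  Cov = 272.8386 / 6 = 45.4731
Σ(R_m − R̄_m)² = 194.1171  ⇒  Var(R_m) = 194.1171 / 6 = 32.3529
β = Cov / Var(R_m) = 45.4731 / 32.3529 = 1.4055
MRP = 10.3% − 4.3% = 6.00%
E(R) = R_f + β × MRP = 4.3% + 1.4055 × 6.0% = 12.73%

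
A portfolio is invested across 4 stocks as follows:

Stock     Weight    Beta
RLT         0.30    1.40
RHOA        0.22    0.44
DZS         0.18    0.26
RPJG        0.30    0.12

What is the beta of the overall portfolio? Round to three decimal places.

0.600

β_P = Σ w_i β_i = 0.30×1.40 + 0.22×0.44 + 0.18×0.26 + 0.30×0.12 = 0.5996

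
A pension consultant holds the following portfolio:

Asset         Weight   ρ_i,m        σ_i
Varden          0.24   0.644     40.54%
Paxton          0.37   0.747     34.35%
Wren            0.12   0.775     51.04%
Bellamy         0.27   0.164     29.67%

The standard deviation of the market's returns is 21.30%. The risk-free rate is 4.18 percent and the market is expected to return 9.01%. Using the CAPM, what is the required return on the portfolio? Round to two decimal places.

9.13%

β_Varden = 0.644 × 40.54% / 21.30% = 1.2257
β_Paxton = 0.747 × 34.35% / 21.30% = 1.2047
β_Wren = 0.775 × 51.04% / 21.30% = 1.8571
β_Bellamy = 0.164 × 29.67% / 21.30% = 0.2284
β_P = Σ w_i β_i = 0.24×1.2257 + 0.37×1.2047 + 0.12×1.8571 + 0.27×0.2284 = 1.0244
MRP = 9.01% − 4.18% = 4.83%
E(R_P) = R_f + β_P × MRP = 4.18% + 1.0244 × 4.83% = 9.13%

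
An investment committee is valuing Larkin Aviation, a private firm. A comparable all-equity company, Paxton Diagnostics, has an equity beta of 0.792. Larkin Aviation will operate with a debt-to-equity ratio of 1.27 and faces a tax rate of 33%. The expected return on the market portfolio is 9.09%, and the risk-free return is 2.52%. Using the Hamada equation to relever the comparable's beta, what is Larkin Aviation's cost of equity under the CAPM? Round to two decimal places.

β_L = β_U × [1 + (1 − t)(D/E)] = 0.792 × [1 + (1 − 0.33) × 1.27]
    = 0.792 × [1 + 0.67 × 1.27] = 0.792 × 1.8509 = 1.4659
MRP = 9.09% − 2.52% = 6.57%
E(R) = R_f + β_L × MRP = 2.52% + 1.4659 × 6.57% = 12.15%

12.15%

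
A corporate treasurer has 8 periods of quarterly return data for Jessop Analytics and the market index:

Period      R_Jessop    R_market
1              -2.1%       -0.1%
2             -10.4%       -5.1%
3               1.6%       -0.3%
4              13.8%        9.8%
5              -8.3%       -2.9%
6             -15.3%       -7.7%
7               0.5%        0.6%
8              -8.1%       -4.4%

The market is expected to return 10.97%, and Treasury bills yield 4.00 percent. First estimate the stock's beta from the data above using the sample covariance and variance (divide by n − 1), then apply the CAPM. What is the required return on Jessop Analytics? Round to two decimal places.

Mean R_i = (-2.1 − 10.4 + 1.6 + 13.8 − 8.3 − 15.3 + 0.5 − 8.1) / 8 = -3.5375%
Mean R_m = (-0.1 − 5.1 − 0.3 + 9.8 − 2.9 − 7.7 + 0.6 − 4.4) / 8 = -1.2625%
Σ(R_i − R̄_i)(R_m − R̄_m) = 330.1013  ⇒  Cov = 330.1013 / 7 = 47.1573
Σ(R_m − R̄_m)² = 196.8188  ⇒  Var(R_m) = 196.8188 / 7 = 28.1170
β = Cov / Var(R_m) = 47.1573 / 28.1170 = 1.6772
MRP = 10.97% − 4.00% = 6.97%
E(R) = R_f + β × MRP = 4.00% + 1.6772 × 6.97% = 15.69%

15.69%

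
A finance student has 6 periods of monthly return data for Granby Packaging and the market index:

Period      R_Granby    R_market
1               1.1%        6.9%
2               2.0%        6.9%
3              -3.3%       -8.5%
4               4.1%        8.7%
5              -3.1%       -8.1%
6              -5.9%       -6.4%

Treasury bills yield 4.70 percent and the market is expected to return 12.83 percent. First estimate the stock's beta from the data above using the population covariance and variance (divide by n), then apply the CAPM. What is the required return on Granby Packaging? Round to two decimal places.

8.13%

Mean R_i = (1.1 + 2.0 − 3.3 + 4.1 − 3.1 − 5.9) / 6 = -0.8500%
Mean R_m = (6.9 + 6.9 − 8.5 + 8.7 − 8.1 − 6.4) / 6 = -0.0833%
Σ(R_i − R̄_i)(R_m − R̄_m) = 147.5550  ⇒  Cov = 147.5550 / 6 = 24.5925
Σ(R_m − R̄_m)² = 349.6883  ⇒  Var(R_m) = 349.6883 / 6 = 58.2814
β = Cov / Var(R_m) = 24.5925 / 58.2814 = 0.4220
MRP = 12.83% − 4.70% = 8.13%
E(R) = R_f + β × MRP = 4.70% + 0.4220 × 8.13% = 8.13%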